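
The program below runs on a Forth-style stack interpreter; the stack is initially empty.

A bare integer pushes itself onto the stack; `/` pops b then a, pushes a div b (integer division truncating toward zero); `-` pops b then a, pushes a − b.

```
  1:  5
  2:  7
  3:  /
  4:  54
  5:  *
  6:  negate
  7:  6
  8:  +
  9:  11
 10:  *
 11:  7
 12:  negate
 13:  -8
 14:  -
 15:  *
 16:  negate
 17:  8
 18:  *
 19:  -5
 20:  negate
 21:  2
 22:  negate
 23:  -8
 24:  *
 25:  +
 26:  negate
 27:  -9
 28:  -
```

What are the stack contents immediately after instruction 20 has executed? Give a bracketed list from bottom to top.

5      → 5
7      → 5 7
/      → 0
54     → 0 54
*      → 0
negate → 0
6      → 0 6
+      → 6
11     → 6 11
*      → 66
7      → 66 7
negate → 66 -7
-8     → 66 -7 -8
-      → 66 1
*      → 66
negate → -66
8      → -66 8
*      → -528
-5     → -528 -5
negate → -528 5

[-528, 5]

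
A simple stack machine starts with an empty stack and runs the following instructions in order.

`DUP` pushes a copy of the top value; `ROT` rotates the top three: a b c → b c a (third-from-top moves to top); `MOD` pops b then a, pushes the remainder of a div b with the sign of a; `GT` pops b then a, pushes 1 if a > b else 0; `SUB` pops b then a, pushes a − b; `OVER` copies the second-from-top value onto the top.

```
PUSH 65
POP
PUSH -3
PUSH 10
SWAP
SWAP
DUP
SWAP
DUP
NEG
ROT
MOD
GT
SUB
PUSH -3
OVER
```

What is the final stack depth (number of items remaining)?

PUSH 65 -> 65
POP     -> (empty)
PUSH -3 -> -3
PUSH 10 -> -3 10
SWAP    -> 10 -3
SWAP    -> -3 10
DUP     -> -3 10 10
SWAP    -> -3 10 10
DUP     -> -3 10 10 10
NEG     -> -3 10 10 -10
ROT     -> -3 10 -10 10
MOD     -> -3 10 0
GT      -> -3 1
SUB     -> -4
PUSH -3 -> -4 -3
OVER    -> -4 -3 -4

3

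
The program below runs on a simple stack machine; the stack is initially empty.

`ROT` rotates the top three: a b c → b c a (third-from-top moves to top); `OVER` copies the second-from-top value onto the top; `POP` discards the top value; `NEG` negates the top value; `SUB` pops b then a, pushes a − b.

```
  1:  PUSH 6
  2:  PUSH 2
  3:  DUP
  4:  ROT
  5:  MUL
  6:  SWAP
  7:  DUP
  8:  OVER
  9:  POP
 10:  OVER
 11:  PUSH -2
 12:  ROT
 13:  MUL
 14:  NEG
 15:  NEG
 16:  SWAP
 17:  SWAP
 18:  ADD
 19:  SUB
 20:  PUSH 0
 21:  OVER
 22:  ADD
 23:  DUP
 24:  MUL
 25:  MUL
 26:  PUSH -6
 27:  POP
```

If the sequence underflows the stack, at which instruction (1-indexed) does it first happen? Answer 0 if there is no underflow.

0

PUSH 6   6
PUSH 2   6 2
DUP      6 2 2
ROT      2 2 6
MUL      2 12
SWAP     12 2
DUP      12 2 2
OVER     12 2 2 2
POP      12 2 2
OVER     12 2 2 2
PUSH -2  12 2 2 2 -2
ROT      12 2 2 -2 2
MUL      12 2 2 -4
NEG      12 2 2 4
NEG      12 2 2 -4
SWAP     12 2 -4 2
SWAP     12 2 2 -4
ADD      12 2 -2
SUB      12 4
PUSH 0   12 4 0
OVER     12 4 0 4
ADD      12 4 4
DUP      12 4 4 4
MUL      12 4 16
MUL      12 64
PUSH -6  12 64 -6
POP      12 64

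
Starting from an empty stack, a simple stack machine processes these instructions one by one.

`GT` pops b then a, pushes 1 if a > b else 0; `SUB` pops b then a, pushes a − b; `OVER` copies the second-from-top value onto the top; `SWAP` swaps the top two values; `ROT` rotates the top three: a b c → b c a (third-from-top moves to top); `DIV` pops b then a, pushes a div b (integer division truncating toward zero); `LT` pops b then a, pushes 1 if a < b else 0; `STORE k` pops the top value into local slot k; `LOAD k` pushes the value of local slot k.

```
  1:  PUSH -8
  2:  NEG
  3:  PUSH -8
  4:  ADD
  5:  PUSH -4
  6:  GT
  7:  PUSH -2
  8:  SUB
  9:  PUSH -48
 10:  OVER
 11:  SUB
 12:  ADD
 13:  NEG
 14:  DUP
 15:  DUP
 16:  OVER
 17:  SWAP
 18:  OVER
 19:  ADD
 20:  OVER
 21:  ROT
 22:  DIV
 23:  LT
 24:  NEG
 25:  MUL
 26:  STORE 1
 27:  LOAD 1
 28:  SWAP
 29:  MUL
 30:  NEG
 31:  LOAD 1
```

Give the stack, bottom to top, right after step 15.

[48, 48, 48]

PUSH -8  -> -8
NEG      -> 8
PUSH -8  -> 8 -8
ADD      -> 0
PUSH -4  -> 0 -4
GT       -> 1
PUSH -2  -> 1 -2
SUB      -> 3
PUSH -48 -> 3 -48
OVER     -> 3 -48 3
SUB      -> 3 -51
ADD      -> -48
NEG      -> 48
DUP      -> 48 48
DUP      -> 48 48 48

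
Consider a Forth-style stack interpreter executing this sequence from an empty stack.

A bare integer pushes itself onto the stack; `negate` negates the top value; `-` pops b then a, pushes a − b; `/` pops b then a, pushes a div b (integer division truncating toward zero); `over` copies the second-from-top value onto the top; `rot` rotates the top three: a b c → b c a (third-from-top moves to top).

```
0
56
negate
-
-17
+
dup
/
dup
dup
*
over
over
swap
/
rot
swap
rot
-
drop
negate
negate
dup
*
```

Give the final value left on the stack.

0      -> 0
56     -> 0 56
negate -> 0 -56
-      -> 56
-17    -> 56 -17
+      -> 39
dup    -> 39 39
/      -> 1
dup    -> 1 1
dup    -> 1 1 1
*      -> 1 1
over   -> 1 1 1
over   -> 1 1 1 1
swap   -> 1 1 1 1
/      -> 1 1 1
rot    -> 1 1 1
swap   -> 1 1 1
rot    -> 1 1 1
-      -> 1 0
drop   -> 1
negate -> -1
negate -> 1
dup    -> 1 1
*      -> 1

1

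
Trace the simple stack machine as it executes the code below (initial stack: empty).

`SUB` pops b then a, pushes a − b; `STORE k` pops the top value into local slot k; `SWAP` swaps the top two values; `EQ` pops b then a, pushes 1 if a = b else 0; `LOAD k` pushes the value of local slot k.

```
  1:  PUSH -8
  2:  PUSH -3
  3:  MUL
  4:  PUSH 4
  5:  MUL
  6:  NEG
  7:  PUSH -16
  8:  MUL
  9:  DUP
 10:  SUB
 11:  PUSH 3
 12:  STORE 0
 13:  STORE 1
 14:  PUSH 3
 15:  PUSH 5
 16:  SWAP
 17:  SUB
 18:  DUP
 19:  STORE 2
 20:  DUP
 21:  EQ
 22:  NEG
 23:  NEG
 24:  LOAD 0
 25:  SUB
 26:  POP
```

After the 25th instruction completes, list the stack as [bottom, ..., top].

[-2]

PUSH -8  -> -8
PUSH -3  -> -8 -3
MUL      -> 24
PUSH 4   -> 24 4
MUL      -> 96
NEG      -> -96
PUSH -16 -> -96 -16
MUL      -> 1536
DUP      -> 1536 1536
SUB      -> 0
PUSH 3   -> 0 3
STORE 0  -> 0
STORE 1  -> (empty)
PUSH 3   -> 3
PUSH 5   -> 3 5
SWAP     -> 5 3
SUB      -> 2
DUP      -> 2 2
STORE 2  -> 2
DUP      -> 2 2
EQ       -> 1
NEG      -> -1
NEG      -> 1
LOAD 0   -> 1 3
SUB      -> -2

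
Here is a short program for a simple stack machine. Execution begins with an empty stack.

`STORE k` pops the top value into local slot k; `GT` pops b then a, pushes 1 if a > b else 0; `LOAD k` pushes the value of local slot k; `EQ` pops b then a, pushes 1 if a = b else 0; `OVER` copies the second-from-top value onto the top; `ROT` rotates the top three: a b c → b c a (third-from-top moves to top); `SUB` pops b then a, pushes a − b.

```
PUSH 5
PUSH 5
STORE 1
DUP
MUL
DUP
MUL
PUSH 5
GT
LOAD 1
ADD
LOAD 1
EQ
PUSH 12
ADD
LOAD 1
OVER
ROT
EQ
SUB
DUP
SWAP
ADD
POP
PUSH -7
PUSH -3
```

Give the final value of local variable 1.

5

PUSH 5  : [5]
PUSH 5  : [5, 5]
STORE 1 : [5]
DUP     : [5, 5]
MUL     : [25]
DUP     : [25, 25]
MUL     : [625]
PUSH 5  : [625, 5]
GT      : [1]
LOAD 1  : [1, 5]
ADD     : [6]
LOAD 1  : [6, 5]
EQ      : [0]
PUSH 12 : [0, 12]
ADD     : [12]
LOAD 1  : [12, 5]
OVER    : [12, 5, 12]
ROT     : [5, 12, 12]
EQ      : [5, 1]
SUB     : [4]
DUP     : [4, 4]
SWAP    : [4, 4]
ADD     : [8]
POP     : []
PUSH -7 : [-7]
PUSH -3 : [-7, -3]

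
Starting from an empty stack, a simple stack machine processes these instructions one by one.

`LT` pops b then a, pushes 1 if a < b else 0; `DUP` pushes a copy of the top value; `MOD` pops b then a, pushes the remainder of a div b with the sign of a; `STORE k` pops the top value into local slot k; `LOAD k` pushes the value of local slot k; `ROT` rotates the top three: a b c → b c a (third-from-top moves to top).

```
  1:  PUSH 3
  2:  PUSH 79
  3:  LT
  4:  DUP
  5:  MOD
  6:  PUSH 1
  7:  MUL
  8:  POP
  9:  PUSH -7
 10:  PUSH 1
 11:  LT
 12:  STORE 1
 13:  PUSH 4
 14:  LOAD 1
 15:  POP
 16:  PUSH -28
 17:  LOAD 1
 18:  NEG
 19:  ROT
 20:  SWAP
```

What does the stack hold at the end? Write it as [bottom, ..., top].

[-28, 4, -1]

PUSH 3   → 3
PUSH 79  → 3 79
LT       → 1
DUP      → 1 1
MOD      → 0
PUSH 1   → 0 1
MUL      → 0
POP      → (empty)
PUSH -7  → -7
PUSH 1   → -7 1
LT       → 1
STORE 1  → (empty)
PUSH 4   → 4
LOAD 1   → 4 1
POP      → 4
PUSH -28 → 4 -28
LOAD 1   → 4 -28 1
NEG      → 4 -28 -1
ROT      → -28 -1 4
SWAP     → -28 4 -1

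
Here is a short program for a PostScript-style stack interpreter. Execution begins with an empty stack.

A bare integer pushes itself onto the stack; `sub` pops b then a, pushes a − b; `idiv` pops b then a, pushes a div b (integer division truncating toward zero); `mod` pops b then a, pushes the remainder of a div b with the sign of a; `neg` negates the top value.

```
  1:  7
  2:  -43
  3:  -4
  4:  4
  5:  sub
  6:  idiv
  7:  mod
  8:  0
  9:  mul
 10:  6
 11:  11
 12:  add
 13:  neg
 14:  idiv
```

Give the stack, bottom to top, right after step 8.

[2, 0]

7     [7]
-43   [7, -43]
-4    [7, -43, -4]
4     [7, -43, -4, 4]
sub   [7, -43, -8]
idiv  [7, 5]
mod   [2]
0     [2, 0]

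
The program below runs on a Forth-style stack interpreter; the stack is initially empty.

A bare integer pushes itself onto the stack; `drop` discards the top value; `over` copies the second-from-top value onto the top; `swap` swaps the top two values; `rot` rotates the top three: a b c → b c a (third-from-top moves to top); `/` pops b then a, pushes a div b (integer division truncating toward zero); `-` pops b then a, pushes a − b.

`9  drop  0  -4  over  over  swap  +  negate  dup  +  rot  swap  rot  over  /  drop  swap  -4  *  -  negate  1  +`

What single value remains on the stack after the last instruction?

-7

9      : [9]
drop   : []
0      : [0]
-4     : [0, -4]
over   : [0, -4, 0]
over   : [0, -4, 0, -4]
swap   : [0, -4, -4, 0]
+      : [0, -4, -4]
negate : [0, -4, 4]
dup    : [0, -4, 4, 4]
+      : [0, -4, 8]
rot    : [-4, 8, 0]
swap   : [-4, 0, 8]
rot    : [0, 8, -4]
over   : [0, 8, -4, 8]
/      : [0, 8, 0]
drop   : [0, 8]
swap   : [8, 0]
-4     : [8, 0, -4]
*      : [8, 0]
-      : [8]
negate : [-8]
1      : [-8, 1]
+      : [-7]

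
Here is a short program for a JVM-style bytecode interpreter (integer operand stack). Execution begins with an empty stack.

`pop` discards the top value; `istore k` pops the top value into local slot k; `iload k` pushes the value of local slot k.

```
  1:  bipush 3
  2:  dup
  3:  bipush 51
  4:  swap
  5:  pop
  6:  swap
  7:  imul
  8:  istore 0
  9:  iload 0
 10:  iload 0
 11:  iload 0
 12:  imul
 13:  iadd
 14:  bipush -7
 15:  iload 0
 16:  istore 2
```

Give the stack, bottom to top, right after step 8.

bipush 3   [3]
dup        [3, 3]
bipush 51  [3, 3, 51]
swap       [3, 51, 3]
pop        [3, 51]
swap       [51, 3]
imul       [153]
istore 0   []

[]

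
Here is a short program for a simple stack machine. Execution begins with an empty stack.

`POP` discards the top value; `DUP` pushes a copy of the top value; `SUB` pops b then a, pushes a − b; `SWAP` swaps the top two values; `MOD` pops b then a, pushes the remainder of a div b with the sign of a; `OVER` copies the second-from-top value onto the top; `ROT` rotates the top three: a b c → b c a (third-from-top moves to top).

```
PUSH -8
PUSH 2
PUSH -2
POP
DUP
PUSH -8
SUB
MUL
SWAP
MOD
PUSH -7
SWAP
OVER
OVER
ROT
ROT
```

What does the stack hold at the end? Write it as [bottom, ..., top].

[-7, 4, 4, -7]

PUSH -8  [-8]
PUSH 2   [-8, 2]
PUSH -2  [-8, 2, -2]
POP      [-8, 2]
DUP      [-8, 2, 2]
PUSH -8  [-8, 2, 2, -8]
SUB      [-8, 2, 10]
MUL      [-8, 20]
SWAP     [20, -8]
MOD      [4]
PUSH -7  [4, -7]
SWAP     [-7, 4]
OVER     [-7, 4, -7]
OVER     [-7, 4, -7, 4]
ROT      [-7, -7, 4, 4]
ROT      [-7, 4, 4, -7]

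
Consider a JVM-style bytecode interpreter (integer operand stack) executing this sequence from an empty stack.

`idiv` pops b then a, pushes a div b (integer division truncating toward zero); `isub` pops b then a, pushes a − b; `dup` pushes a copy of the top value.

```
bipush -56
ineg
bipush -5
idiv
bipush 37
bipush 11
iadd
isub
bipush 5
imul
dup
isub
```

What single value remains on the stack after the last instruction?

bipush -56 → -56
ineg       → 56
bipush -5  → 56 -5
idiv       → -11
bipush 37  → -11 37
bipush 11  → -11 37 11
iadd       → -11 48
isub       → -59
bipush 5   → -59 5
imul       → -295
dup        → -295 -295
isub       → 0

0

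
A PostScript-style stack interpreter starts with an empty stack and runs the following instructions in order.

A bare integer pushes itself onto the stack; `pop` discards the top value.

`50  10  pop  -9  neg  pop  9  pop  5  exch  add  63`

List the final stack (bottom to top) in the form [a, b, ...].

[55, 63]

50    [50]
10    [50, 10]
pop   [50]
-9    [50, -9]
neg   [50, 9]
pop   [50]
9     [50, 9]
pop   [50]
5     [50, 5]
exch  [5, 50]
add   [55]
63    [55, 63]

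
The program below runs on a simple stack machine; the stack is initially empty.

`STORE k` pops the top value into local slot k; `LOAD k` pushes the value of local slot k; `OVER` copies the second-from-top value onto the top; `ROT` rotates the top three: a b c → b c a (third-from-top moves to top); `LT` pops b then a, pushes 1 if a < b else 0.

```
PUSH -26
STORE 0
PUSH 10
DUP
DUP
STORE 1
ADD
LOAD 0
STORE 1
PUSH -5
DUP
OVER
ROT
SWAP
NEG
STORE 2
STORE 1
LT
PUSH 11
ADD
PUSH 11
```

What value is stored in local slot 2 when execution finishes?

PUSH -26 -> -26
STORE 0  -> (empty)
PUSH 10  -> 10
DUP      -> 10 10
DUP      -> 10 10 10
STORE 1  -> 10 10
ADD      -> 20
LOAD 0   -> 20 -26
STORE 1  -> 20
PUSH -5  -> 20 -5
DUP      -> 20 -5 -5
OVER     -> 20 -5 -5 -5
ROT      -> 20 -5 -5 -5
SWAP     -> 20 -5 -5 -5
NEG      -> 20 -5 -5 5
STORE 2  -> 20 -5 -5
STORE 1  -> 20 -5
LT       -> 0
PUSH 11  -> 0 11
ADD      -> 11
PUSH 11  -> 11 11

5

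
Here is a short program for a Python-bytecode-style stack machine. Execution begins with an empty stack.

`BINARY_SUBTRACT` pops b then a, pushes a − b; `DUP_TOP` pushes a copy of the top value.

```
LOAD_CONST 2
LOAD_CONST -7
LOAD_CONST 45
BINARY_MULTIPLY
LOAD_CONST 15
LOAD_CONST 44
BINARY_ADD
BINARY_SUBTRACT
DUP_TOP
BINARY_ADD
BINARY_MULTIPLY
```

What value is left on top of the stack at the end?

-1496

LOAD_CONST 2    -> 2
LOAD_CONST -7   -> 2 -7
LOAD_CONST 45   -> 2 -7 45
BINARY_MULTIPLY -> 2 -315
LOAD_CONST 15   -> 2 -315 15
LOAD_CONST 44   -> 2 -315 15 44
BINARY_ADD      -> 2 -315 59
BINARY_SUBTRACT -> 2 -374
DUP_TOP         -> 2 -374 -374
BINARY_ADD      -> 2 -748
BINARY_MULTIPLY -> -1496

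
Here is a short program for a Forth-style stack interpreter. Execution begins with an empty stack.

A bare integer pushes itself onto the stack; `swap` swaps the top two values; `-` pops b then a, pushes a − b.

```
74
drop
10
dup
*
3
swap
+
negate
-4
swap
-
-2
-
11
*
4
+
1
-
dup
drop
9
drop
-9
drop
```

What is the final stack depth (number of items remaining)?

1

74     → 74
drop   → (empty)
10     → 10
dup    → 10 10
*      → 100
3      → 100 3
swap   → 3 100
+      → 103
negate → -103
-4     → -103 -4
swap   → -4 -103
-      → 99
-2     → 99 -2
-      → 101
11     → 101 11
*      → 1111
4      → 1111 4
+      → 1115
1      → 1115 1
-      → 1114
dup    → 1114 1114
drop   → 1114
9      → 1114 9
drop   → 1114
-9     → 1114 -9
drop   → 1114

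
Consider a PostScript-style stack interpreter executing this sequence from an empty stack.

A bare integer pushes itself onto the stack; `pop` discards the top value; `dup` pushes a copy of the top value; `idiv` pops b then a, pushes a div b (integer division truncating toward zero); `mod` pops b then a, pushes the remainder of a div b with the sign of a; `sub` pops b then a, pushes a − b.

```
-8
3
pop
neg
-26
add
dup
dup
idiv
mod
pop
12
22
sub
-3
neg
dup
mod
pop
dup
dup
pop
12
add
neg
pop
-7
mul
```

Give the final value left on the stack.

-8   : -8
3    : -8 3
pop  : -8
neg  : 8
-26  : 8 -26
add  : -18
dup  : -18 -18
dup  : -18 -18 -18
idiv : -18 1
mod  : 0
pop  : (empty)
12   : 12
22   : 12 22
sub  : -10
-3   : -10 -3
neg  : -10 3
dup  : -10 3 3
mod  : -10 0
pop  : -10
dup  : -10 -10
dup  : -10 -10 -10
pop  : -10 -10
12   : -10 -10 12
add  : -10 2
neg  : -10 -2
pop  : -10
-7   : -10 -7
mul  : 70

70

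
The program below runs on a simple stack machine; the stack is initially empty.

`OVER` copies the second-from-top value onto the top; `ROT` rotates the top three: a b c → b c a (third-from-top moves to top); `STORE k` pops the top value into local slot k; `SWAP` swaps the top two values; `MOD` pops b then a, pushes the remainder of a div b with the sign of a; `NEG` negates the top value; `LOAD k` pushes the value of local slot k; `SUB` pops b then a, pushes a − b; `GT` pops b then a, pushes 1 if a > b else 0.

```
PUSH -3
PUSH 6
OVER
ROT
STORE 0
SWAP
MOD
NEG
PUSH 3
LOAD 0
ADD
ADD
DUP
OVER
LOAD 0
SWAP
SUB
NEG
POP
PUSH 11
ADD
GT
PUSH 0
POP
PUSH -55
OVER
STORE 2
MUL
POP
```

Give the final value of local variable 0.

PUSH -3  : [-3]
PUSH 6   : [-3, 6]
OVER     : [-3, 6, -3]
ROT      : [6, -3, -3]
STORE 0  : [6, -3]
SWAP     : [-3, 6]
MOD      : [-3]
NEG      : [3]
PUSH 3   : [3, 3]
LOAD 0   : [3, 3, -3]
ADD      : [3, 0]
ADD      : [3]
DUP      : [3, 3]
OVER     : [3, 3, 3]
LOAD 0   : [3, 3, 3, -3]
SWAP     : [3, 3, -3, 3]
SUB      : [3, 3, -6]
NEG      : [3, 3, 6]
POP      : [3, 3]
PUSH 11  : [3, 3, 11]
ADD      : [3, 14]
GT       : [0]
PUSH 0   : [0, 0]
POP      : [0]
PUSH -55 : [0, -55]
OVER     : [0, -55, 0]
STORE 2  : [0, -55]
MUL      : [0]
POP      : []

-3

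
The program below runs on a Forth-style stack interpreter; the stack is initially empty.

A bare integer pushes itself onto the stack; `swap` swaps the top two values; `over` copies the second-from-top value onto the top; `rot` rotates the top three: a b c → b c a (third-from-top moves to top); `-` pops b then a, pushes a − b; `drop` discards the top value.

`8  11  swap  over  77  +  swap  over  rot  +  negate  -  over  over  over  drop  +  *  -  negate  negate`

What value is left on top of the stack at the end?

8      → 8
11     → 8 11
swap   → 11 8
over   → 11 8 11
77     → 11 8 11 77
+      → 11 8 88
swap   → 11 88 8
over   → 11 88 8 88
rot    → 11 8 88 88
+      → 11 8 176
negate → 11 8 -176
-      → 11 184
over   → 11 184 11
over   → 11 184 11 184
over   → 11 184 11 184 11
drop   → 11 184 11 184
+      → 11 184 195
*      → 11 35880
-      → -35869
negate → 35869
negate → -35869

-35869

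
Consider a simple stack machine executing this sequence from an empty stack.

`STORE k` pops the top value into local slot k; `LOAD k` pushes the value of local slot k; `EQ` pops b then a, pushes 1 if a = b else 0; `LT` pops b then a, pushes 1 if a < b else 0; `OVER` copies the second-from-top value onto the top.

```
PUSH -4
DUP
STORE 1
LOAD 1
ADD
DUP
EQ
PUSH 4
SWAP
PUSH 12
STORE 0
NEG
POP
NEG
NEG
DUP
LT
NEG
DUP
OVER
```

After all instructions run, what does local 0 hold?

PUSH -4 → [-4]
DUP     → [-4, -4]
STORE 1 → [-4]
LOAD 1  → [-4, -4]
ADD     → [-8]
DUP     → [-8, -8]
EQ      → [1]
PUSH 4  → [1, 4]
SWAP    → [4, 1]
PUSH 12 → [4, 1, 12]
STORE 0 → [4, 1]
NEG     → [4, -1]
POP     → [4]
NEG     → [-4]
NEG     → [4]
DUP     → [4, 4]
LT      → [0]
NEG     → [0]
DUP     → [0, 0]
OVER    → [0, 0, 0]

12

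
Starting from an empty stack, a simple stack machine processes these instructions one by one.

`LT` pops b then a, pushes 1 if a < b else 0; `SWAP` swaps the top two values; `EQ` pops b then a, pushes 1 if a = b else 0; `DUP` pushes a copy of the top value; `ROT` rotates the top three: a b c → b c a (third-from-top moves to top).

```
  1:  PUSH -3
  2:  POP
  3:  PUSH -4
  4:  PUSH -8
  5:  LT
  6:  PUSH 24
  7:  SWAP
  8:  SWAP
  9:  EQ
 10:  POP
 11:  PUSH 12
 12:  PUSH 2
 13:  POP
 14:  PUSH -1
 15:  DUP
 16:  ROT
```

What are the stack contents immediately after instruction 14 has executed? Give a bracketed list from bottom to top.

[12, -1]

PUSH -3 : [-3]
POP     : []
PUSH -4 : [-4]
PUSH -8 : [-4, -8]
LT      : [0]
PUSH 24 : [0, 24]
SWAP    : [24, 0]
SWAP    : [0, 24]
EQ      : [0]
POP     : []
PUSH 12 : [12]
PUSH 2  : [12, 2]
POP     : [12]
PUSH -1 : [12, -1]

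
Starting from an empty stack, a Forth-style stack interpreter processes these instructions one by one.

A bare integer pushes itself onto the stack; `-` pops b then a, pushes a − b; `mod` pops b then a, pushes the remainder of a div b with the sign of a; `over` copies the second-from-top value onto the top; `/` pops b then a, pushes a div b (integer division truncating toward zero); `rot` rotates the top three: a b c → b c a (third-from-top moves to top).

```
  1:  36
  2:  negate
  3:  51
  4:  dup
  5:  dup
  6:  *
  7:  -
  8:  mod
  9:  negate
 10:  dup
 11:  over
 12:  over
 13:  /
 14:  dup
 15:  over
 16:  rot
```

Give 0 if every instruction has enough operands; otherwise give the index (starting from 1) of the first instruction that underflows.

0

36     -> [36]
negate -> [-36]
51     -> [-36, 51]
dup    -> [-36, 51, 51]
dup    -> [-36, 51, 51, 51]
*      -> [-36, 51, 2601]
-      -> [-36, -2550]
mod    -> [-36]
negate -> [36]
dup    -> [36, 36]
over   -> [36, 36, 36]
over   -> [36, 36, 36, 36]
/      -> [36, 36, 1]
dup    -> [36, 36, 1, 1]
over   -> [36, 36, 1, 1, 1]
rot    -> [36, 36, 1, 1, 1]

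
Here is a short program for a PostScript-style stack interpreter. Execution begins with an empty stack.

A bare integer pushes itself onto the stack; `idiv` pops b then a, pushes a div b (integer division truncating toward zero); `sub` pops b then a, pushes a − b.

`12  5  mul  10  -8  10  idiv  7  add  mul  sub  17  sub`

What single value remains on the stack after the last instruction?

-27

12   -> 12
5    -> 12 5
mul  -> 60
10   -> 60 10
-8   -> 60 10 -8
10   -> 60 10 -8 10
idiv -> 60 10 0
7    -> 60 10 0 7
add  -> 60 10 7
mul  -> 60 70
sub  -> -10
17   -> -10 17
sub  -> -27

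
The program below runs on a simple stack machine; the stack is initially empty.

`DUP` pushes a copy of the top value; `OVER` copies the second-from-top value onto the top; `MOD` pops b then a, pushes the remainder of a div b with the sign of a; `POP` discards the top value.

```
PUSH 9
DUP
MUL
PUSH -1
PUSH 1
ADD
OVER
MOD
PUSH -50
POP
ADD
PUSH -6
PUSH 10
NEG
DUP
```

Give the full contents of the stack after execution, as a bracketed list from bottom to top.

[81, -6, -10, -10]

PUSH 9   → 9
DUP      → 9 9
MUL      → 81
PUSH -1  → 81 -1
PUSH 1   → 81 -1 1
ADD      → 81 0
OVER     → 81 0 81
MOD      → 81 0
PUSH -50 → 81 0 -50
POP      → 81 0
ADD      → 81
PUSH -6  → 81 -6
PUSH 10  → 81 -6 10
NEG      → 81 -6 -10
DUP      → 81 -6 -10 -10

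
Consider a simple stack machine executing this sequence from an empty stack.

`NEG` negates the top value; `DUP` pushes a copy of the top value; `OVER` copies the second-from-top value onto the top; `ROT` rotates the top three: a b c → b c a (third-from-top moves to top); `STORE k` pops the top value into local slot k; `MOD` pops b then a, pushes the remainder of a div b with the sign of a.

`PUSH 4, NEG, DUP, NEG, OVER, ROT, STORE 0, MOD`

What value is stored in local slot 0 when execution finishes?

-4

PUSH 4  -> 4
NEG     -> -4
DUP     -> -4 -4
NEG     -> -4 4
OVER    -> -4 4 -4
ROT     -> 4 -4 -4
STORE 0 -> 4 -4
MOD     -> 0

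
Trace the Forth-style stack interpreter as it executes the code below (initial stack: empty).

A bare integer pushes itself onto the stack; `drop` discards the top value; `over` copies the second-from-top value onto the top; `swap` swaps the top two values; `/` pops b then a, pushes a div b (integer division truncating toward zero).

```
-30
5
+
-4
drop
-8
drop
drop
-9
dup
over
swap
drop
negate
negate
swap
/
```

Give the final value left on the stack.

1

-30     [-30]
5       [-30, 5]
+       [-25]
-4      [-25, -4]
drop    [-25]
-8      [-25, -8]
drop    [-25]
drop    []
-9      [-9]
dup     [-9, -9]
over    [-9, -9, -9]
swap    [-9, -9, -9]
drop    [-9, -9]
negate  [-9, 9]
negate  [-9, -9]
swap    [-9, -9]
/       [1]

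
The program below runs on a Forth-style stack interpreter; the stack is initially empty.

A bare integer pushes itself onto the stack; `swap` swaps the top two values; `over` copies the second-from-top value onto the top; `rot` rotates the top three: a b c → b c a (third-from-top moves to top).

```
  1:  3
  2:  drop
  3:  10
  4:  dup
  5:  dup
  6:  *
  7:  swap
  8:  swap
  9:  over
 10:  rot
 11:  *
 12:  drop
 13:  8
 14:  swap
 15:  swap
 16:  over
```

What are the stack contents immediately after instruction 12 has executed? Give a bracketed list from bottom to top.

3     3
drop  (empty)
10    10
dup   10 10
dup   10 10 10
*     10 100
swap  100 10
swap  10 100
over  10 100 10
rot   100 10 10
*     100 100
drop  100

[100]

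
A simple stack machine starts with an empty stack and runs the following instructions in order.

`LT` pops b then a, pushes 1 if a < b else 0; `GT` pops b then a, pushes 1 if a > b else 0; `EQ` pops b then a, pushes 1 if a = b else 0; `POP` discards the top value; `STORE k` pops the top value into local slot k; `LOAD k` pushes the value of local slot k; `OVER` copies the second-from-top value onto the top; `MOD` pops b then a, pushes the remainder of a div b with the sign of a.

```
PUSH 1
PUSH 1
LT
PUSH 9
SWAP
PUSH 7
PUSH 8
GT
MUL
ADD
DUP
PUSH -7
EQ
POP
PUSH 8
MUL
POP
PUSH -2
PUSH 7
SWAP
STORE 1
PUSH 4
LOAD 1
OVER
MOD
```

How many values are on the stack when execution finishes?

PUSH 1  : 1
PUSH 1  : 1 1
LT      : 0
PUSH 9  : 0 9
SWAP    : 9 0
PUSH 7  : 9 0 7
PUSH 8  : 9 0 7 8
GT      : 9 0 0
MUL     : 9 0
ADD     : 9
DUP     : 9 9
PUSH -7 : 9 9 -7
EQ      : 9 0
POP     : 9
PUSH 8  : 9 8
MUL     : 72
POP     : (empty)
PUSH -2 : -2
PUSH 7  : -2 7
SWAP    : 7 -2
STORE 1 : 7
PUSH 4  : 7 4
LOAD 1  : 7 4 -2
OVER    : 7 4 -2 4
MOD     : 7 4 -2

3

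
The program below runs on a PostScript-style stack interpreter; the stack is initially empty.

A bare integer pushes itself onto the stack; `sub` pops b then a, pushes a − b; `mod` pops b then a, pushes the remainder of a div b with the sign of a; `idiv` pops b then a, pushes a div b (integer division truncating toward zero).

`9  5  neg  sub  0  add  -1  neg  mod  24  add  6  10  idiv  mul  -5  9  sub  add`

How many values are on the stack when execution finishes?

9    → 9
5    → 9 5
neg  → 9 -5
sub  → 14
0    → 14 0
add  → 14
-1   → 14 -1
neg  → 14 1
mod  → 0
24   → 0 24
add  → 24
6    → 24 6
10   → 24 6 10
idiv → 24 0
mul  → 0
-5   → 0 -5
9    → 0 -5 9
sub  → 0 -14
add  → -14

1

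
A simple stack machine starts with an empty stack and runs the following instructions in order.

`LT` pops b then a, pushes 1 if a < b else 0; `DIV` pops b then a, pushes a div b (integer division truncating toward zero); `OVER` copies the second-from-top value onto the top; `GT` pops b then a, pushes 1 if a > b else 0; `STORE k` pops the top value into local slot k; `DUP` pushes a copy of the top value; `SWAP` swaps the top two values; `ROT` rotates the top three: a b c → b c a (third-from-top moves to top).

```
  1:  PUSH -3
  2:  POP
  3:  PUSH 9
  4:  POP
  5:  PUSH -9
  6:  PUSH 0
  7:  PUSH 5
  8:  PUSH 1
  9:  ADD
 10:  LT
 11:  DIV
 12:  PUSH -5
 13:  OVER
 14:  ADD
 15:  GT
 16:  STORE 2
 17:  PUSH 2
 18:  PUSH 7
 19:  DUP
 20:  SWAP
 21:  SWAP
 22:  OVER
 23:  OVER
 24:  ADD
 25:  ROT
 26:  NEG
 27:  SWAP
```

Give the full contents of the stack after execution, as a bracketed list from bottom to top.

PUSH -3 -> [-3]
POP     -> []
PUSH 9  -> [9]
POP     -> []
PUSH -9 -> [-9]
PUSH 0  -> [-9, 0]
PUSH 5  -> [-9, 0, 5]
PUSH 1  -> [-9, 0, 5, 1]
ADD     -> [-9, 0, 6]
LT      -> [-9, 1]
DIV     -> [-9]
PUSH -5 -> [-9, -5]
OVER    -> [-9, -5, -9]
ADD     -> [-9, -14]
GT      -> [1]
STORE 2 -> []
PUSH 2  -> [2]
PUSH 7  -> [2, 7]
DUP     -> [2, 7, 7]
SWAP    -> [2, 7, 7]
SWAP    -> [2, 7, 7]
OVER    -> [2, 7, 7, 7]
OVER    -> [2, 7, 7, 7, 7]
ADD     -> [2, 7, 7, 14]
ROT     -> [2, 7, 14, 7]
NEG     -> [2, 7, 14, -7]
SWAP    -> [2, 7, -7, 14]

[2, 7, -7, 14]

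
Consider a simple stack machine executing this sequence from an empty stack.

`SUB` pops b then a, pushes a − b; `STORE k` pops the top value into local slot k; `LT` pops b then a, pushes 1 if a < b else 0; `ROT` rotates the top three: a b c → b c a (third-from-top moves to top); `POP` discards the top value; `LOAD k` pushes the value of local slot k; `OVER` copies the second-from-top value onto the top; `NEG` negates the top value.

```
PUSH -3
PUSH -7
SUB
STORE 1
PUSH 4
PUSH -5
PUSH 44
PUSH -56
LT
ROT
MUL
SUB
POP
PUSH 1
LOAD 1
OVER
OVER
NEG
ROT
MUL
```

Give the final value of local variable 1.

4

PUSH -3  -> [-3]
PUSH -7  -> [-3, -7]
SUB      -> [4]
STORE 1  -> []
PUSH 4   -> [4]
PUSH -5  -> [4, -5]
PUSH 44  -> [4, -5, 44]
PUSH -56 -> [4, -5, 44, -56]
LT       -> [4, -5, 0]
ROT      -> [-5, 0, 4]
MUL      -> [-5, 0]
SUB      -> [-5]
POP      -> []
PUSH 1   -> [1]
LOAD 1   -> [1, 4]
OVER     -> [1, 4, 1]
OVER     -> [1, 4, 1, 4]
NEG      -> [1, 4, 1, -4]
ROT      -> [1, 1, -4, 4]
MUL      -> [1, 1, -16]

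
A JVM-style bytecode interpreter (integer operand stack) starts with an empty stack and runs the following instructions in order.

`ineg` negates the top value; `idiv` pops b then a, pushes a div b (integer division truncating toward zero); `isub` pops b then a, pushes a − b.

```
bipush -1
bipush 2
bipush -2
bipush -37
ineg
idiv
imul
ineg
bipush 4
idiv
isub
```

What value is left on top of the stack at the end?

bipush -1  -> [-1]
bipush 2   -> [-1, 2]
bipush -2  -> [-1, 2, -2]
bipush -37 -> [-1, 2, -2, -37]
ineg       -> [-1, 2, -2, 37]
idiv       -> [-1, 2, 0]
imul       -> [-1, 0]
ineg       -> [-1, 0]
bipush 4   -> [-1, 0, 4]
idiv       -> [-1, 0]
isub       -> [-1]

-1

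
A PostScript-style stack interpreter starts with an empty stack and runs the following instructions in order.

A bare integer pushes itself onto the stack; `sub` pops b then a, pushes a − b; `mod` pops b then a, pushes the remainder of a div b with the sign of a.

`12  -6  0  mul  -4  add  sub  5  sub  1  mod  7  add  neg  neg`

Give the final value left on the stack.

7

12  -> 12
-6  -> 12 -6
0   -> 12 -6 0
mul -> 12 0
-4  -> 12 0 -4
add -> 12 -4
sub -> 16
5   -> 16 5
sub -> 11
1   -> 11 1
mod -> 0
7   -> 0 7
add -> 7
neg -> -7
neg -> 7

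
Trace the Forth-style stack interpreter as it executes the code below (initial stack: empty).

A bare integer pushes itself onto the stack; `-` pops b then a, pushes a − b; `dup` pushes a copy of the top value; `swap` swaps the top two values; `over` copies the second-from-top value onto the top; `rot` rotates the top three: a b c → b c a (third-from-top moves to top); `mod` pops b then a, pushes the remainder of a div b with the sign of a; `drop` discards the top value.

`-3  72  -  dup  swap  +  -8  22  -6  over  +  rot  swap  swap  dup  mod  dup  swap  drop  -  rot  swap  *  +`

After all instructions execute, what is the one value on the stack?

-3   → -3
72   → -3 72
-    → -75
dup  → -75 -75
swap → -75 -75
+    → -150
-8   → -150 -8
22   → -150 -8 22
-6   → -150 -8 22 -6
over → -150 -8 22 -6 22
+    → -150 -8 22 16
rot  → -150 22 16 -8
swap → -150 22 -8 16
swap → -150 22 16 -8
dup  → -150 22 16 -8 -8
mod  → -150 22 16 0
dup  → -150 22 16 0 0
swap → -150 22 16 0 0
drop → -150 22 16 0
-    → -150 22 16
rot  → 22 16 -150
swap → 22 -150 16
*    → 22 -2400
+    → -2378

-2378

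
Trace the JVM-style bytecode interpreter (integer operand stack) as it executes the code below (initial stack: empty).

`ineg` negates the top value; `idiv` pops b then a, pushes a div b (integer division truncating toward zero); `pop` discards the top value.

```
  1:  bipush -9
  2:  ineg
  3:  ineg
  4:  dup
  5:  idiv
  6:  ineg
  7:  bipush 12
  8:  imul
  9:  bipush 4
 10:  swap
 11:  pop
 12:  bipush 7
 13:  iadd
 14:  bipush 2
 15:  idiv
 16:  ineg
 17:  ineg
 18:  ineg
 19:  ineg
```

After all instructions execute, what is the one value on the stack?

5

bipush -9 -> [-9]
ineg      -> [9]
ineg      -> [-9]
dup       -> [-9, -9]
idiv      -> [1]
ineg      -> [-1]
bipush 12 -> [-1, 12]
imul      -> [-12]
bipush 4  -> [-12, 4]
swap      -> [4, -12]
pop       -> [4]
bipush 7  -> [4, 7]
iadd      -> [11]
bipush 2  -> [11, 2]
idiv      -> [5]
ineg      -> [-5]
ineg      -> [5]
ineg      -> [-5]
ineg      -> [5]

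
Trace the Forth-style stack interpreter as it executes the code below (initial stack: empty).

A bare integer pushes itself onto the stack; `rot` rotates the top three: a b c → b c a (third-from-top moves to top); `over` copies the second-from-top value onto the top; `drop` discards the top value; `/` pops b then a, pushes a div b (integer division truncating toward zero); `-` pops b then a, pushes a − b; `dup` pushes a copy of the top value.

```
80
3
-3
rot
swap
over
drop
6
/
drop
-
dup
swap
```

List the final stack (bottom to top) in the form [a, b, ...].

80    80
3     80 3
-3    80 3 -3
rot   3 -3 80
swap  3 80 -3
over  3 80 -3 80
drop  3 80 -3
6     3 80 -3 6
/     3 80 0
drop  3 80
-     -77
dup   -77 -77
swap  -77 -77

[-77, -77]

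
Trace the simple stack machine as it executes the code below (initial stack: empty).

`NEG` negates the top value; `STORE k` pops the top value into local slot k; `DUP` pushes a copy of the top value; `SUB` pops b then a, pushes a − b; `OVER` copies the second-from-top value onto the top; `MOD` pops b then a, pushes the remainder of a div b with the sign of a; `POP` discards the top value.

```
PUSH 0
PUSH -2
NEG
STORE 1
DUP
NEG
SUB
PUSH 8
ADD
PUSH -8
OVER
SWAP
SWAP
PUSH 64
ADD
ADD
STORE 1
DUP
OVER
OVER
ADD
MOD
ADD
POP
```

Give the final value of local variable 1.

64

PUSH 0  -> 0
PUSH -2 -> 0 -2
NEG     -> 0 2
STORE 1 -> 0
DUP     -> 0 0
NEG     -> 0 0
SUB     -> 0
PUSH 8  -> 0 8
ADD     -> 8
PUSH -8 -> 8 -8
OVER    -> 8 -8 8
SWAP    -> 8 8 -8
SWAP    -> 8 -8 8
PUSH 64 -> 8 -8 8 64
ADD     -> 8 -8 72
ADD     -> 8 64
STORE 1 -> 8
DUP     -> 8 8
OVER    -> 8 8 8
OVER    -> 8 8 8 8
ADD     -> 8 8 16
MOD     -> 8 8
ADD     -> 16
POP     -> (empty)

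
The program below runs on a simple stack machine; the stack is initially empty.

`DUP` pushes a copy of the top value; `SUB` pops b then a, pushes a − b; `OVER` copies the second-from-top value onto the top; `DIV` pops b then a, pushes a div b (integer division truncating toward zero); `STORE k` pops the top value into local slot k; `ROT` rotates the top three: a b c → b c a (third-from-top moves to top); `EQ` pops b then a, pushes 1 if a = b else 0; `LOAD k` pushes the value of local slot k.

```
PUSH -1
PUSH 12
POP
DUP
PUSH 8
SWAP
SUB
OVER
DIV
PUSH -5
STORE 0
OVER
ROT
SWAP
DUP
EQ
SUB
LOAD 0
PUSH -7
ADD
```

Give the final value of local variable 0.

PUSH -1 : -1
PUSH 12 : -1 12
POP     : -1
DUP     : -1 -1
PUSH 8  : -1 -1 8
SWAP    : -1 8 -1
SUB     : -1 9
OVER    : -1 9 -1
DIV     : -1 -9
PUSH -5 : -1 -9 -5
STORE 0 : -1 -9
OVER    : -1 -9 -1
ROT     : -9 -1 -1
SWAP    : -9 -1 -1
DUP     : -9 -1 -1 -1
EQ      : -9 -1 1
SUB     : -9 -2
LOAD 0  : -9 -2 -5
PUSH -7 : -9 -2 -5 -7
ADD     : -9 -2 -12

-5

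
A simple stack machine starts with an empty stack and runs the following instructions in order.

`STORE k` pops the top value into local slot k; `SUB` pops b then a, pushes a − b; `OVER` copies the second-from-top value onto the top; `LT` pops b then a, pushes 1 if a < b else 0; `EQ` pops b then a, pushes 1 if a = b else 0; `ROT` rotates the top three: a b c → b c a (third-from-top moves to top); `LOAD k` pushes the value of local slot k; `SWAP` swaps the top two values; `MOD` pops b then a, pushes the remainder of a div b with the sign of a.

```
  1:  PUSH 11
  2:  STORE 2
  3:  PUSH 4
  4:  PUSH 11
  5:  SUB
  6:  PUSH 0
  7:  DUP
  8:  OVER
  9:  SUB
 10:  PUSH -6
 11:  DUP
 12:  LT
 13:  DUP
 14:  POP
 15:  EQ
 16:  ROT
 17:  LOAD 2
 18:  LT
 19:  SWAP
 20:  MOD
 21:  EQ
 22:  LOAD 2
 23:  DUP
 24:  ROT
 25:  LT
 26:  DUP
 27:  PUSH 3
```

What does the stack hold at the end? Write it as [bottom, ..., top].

PUSH 11 : 11
STORE 2 : (empty)
PUSH 4  : 4
PUSH 11 : 4 11
SUB     : -7
PUSH 0  : -7 0
DUP     : -7 0 0
OVER    : -7 0 0 0
SUB     : -7 0 0
PUSH -6 : -7 0 0 -6
DUP     : -7 0 0 -6 -6
LT      : -7 0 0 0
DUP     : -7 0 0 0 0
POP     : -7 0 0 0
EQ      : -7 0 1
ROT     : 0 1 -7
LOAD 2  : 0 1 -7 11
LT      : 0 1 1
SWAP    : 0 1 1
MOD     : 0 0
EQ      : 1
LOAD 2  : 1 11
DUP     : 1 11 11
ROT     : 11 11 1
LT      : 11 0
DUP     : 11 0 0
PUSH 3  : 11 0 0 3

[11, 0, 0, 3]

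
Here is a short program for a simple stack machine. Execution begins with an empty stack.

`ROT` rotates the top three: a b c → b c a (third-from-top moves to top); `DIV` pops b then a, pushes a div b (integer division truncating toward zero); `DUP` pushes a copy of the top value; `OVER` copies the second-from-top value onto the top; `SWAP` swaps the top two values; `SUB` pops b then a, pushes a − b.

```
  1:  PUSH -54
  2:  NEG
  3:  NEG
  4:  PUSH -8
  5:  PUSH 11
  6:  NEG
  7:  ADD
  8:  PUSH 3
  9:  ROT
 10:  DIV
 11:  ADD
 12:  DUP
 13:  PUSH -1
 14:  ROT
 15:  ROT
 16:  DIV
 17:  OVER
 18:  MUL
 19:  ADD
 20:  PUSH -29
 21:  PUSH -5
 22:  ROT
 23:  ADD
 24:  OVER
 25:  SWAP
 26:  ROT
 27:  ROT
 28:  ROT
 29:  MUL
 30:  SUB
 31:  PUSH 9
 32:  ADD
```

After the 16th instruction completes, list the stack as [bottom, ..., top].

PUSH -54 -> -54
NEG      -> 54
NEG      -> -54
PUSH -8  -> -54 -8
PUSH 11  -> -54 -8 11
NEG      -> -54 -8 -11
ADD      -> -54 -19
PUSH 3   -> -54 -19 3
ROT      -> -19 3 -54
DIV      -> -19 0
ADD      -> -19
DUP      -> -19 -19
PUSH -1  -> -19 -19 -1
ROT      -> -19 -1 -19
ROT      -> -1 -19 -19
DIV      -> -1 1

[-1, 1]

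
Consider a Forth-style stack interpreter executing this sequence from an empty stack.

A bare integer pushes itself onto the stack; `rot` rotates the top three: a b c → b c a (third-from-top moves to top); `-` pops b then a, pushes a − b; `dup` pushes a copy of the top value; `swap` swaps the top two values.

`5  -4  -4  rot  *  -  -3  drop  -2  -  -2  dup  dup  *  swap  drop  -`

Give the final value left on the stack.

14

5     5
-4    5 -4
-4    5 -4 -4
rot   -4 -4 5
*     -4 -20
-     16
-3    16 -3
drop  16
-2    16 -2
-     18
-2    18 -2
dup   18 -2 -2
dup   18 -2 -2 -2
*     18 -2 4
swap  18 4 -2
drop  18 4
-     14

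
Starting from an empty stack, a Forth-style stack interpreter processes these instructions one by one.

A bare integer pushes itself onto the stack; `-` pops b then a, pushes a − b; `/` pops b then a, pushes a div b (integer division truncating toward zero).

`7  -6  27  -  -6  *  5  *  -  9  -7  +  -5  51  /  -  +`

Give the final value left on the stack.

-981

7  -> 7
-6 -> 7 -6
27 -> 7 -6 27
-  -> 7 -33
-6 -> 7 -33 -6
*  -> 7 198
5  -> 7 198 5
*  -> 7 990
-  -> -983
9  -> -983 9
-7 -> -983 9 -7
+  -> -983 2
-5 -> -983 2 -5
51 -> -983 2 -5 51
/  -> -983 2 0
-  -> -983 2
+  -> -981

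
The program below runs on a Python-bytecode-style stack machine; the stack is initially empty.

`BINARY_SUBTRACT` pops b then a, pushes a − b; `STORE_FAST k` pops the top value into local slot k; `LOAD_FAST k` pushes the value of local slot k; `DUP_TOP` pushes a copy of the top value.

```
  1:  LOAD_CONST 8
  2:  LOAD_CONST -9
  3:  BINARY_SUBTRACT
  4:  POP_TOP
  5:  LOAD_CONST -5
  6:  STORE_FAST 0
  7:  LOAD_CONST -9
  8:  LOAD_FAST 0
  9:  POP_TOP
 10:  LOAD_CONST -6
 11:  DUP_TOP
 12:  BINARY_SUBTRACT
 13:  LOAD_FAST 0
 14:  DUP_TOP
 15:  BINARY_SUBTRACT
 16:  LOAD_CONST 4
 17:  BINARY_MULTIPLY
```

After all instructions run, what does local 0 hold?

-5

LOAD_CONST 8    : 8
LOAD_CONST -9   : 8 -9
BINARY_SUBTRACT : 17
POP_TOP         : (empty)
LOAD_CONST -5   : -5
STORE_FAST 0    : (empty)
LOAD_CONST -9   : -9
LOAD_FAST 0     : -9 -5
POP_TOP         : -9
LOAD_CONST -6   : -9 -6
DUP_TOP         : -9 -6 -6
BINARY_SUBTRACT : -9 0
LOAD_FAST 0     : -9 0 -5
DUP_TOP         : -9 0 -5 -5
BINARY_SUBTRACT : -9 0 0
LOAD_CONST 4    : -9 0 0 4
BINARY_MULTIPLY : -9 0 0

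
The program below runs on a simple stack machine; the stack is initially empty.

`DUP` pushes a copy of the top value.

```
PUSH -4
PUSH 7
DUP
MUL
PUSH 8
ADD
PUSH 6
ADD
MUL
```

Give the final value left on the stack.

-252

PUSH -4 : [-4]
PUSH 7  : [-4, 7]
DUP     : [-4, 7, 7]
MUL     : [-4, 49]
PUSH 8  : [-4, 49, 8]
ADD     : [-4, 57]
PUSH 6  : [-4, 57, 6]
ADD     : [-4, 63]
MUL     : [-252]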